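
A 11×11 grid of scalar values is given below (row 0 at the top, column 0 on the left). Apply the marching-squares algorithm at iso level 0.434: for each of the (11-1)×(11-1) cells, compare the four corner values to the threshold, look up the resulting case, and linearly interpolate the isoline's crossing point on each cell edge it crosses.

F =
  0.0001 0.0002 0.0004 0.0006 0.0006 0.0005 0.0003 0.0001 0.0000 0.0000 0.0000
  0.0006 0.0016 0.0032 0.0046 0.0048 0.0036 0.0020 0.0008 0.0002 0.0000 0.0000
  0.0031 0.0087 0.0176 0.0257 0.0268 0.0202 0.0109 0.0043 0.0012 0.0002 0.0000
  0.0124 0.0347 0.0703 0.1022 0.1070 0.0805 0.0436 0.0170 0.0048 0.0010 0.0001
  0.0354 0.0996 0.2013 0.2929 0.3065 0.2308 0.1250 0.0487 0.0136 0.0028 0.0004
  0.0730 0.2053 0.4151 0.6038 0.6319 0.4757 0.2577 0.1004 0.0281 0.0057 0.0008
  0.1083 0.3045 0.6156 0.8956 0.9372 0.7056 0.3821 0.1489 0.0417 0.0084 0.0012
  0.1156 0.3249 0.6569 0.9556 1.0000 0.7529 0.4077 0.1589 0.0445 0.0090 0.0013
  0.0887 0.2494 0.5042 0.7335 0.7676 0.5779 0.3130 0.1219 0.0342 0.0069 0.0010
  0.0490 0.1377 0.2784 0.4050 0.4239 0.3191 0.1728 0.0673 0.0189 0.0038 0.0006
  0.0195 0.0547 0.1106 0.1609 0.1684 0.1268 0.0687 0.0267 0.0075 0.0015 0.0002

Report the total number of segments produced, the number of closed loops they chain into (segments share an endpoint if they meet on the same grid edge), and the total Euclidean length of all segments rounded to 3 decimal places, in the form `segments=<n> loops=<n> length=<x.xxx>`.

segments=16 loops=1 length=14.406

cell (4,2): code 0100 → (4.454,3.000)–(5.000,2.100)
cell (4,3): code 1100 → (4.392,4.000)–(4.454,3.000)
cell (4,4): code 1100 → (4.830,5.000)–(4.392,4.000)
cell (4,5): code 1000 → (5.000,5.191)–(4.830,5.000)
cell (5,1): code 0100 → (5.094,2.000)–(6.000,1.416)
cell (5,2): code 1110 → (5.000,2.100)–(5.094,2.000)
cell (5,5): code 1001 → (6.000,5.840)–(5.000,5.191)
cell (6,1): code 0110 → (6.000,1.416)–(7.000,1.329)
cell (6,5): code 1001 → (7.000,5.924)–(6.000,5.840)
cell (7,1): code 0110 → (7.000,1.329)–(8.000,1.724)
cell (7,5): code 1001 → (8.000,5.543)–(7.000,5.924)
cell (8,1): code 0010 → (8.000,1.724)–(8.311,2.000)
cell (8,2): code 0011 → (8.311,2.000)–(8.912,3.000)
cell (8,3): code 0011 → (8.912,3.000)–(8.971,4.000)
cell (8,4): code 0011 → (8.971,4.000)–(8.556,5.000)
cell (8,5): code 0001 → (8.556,5.000)–(8.000,5.543)
total: 16 segments, chained into 1 closed loop(s), length Σ = 14.405631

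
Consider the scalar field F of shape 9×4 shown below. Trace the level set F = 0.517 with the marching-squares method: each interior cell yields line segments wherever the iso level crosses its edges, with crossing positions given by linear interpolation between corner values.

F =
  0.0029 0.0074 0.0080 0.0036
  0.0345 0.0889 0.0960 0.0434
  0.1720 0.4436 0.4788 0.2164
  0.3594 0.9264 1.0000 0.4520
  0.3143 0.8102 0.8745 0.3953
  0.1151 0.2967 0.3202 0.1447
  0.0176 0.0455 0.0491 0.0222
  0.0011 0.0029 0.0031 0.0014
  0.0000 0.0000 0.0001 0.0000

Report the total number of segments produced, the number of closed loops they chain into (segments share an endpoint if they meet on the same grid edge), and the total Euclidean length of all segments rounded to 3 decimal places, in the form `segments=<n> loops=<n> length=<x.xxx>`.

cell (2,0): code 0100 → (2.152,1.000)–(3.000,0.278)
cell (2,1): code 1100 → (2.073,2.000)–(2.152,1.000)
cell (2,2): code 1000 → (3.000,2.881)–(2.073,2.000)
cell (3,0): code 0110 → (3.000,0.278)–(4.000,0.409)
cell (3,2): code 1001 → (4.000,2.746)–(3.000,2.881)
cell (4,0): code 0010 → (4.000,0.409)–(4.571,1.000)
cell (4,1): code 0011 → (4.571,1.000)–(4.645,2.000)
cell (4,2): code 0001 → (4.645,2.000)–(4.000,2.746)
total: 8 segments, chained into 1 closed loop(s), length Σ = 8.224236

segments=8 loops=1 length=8.224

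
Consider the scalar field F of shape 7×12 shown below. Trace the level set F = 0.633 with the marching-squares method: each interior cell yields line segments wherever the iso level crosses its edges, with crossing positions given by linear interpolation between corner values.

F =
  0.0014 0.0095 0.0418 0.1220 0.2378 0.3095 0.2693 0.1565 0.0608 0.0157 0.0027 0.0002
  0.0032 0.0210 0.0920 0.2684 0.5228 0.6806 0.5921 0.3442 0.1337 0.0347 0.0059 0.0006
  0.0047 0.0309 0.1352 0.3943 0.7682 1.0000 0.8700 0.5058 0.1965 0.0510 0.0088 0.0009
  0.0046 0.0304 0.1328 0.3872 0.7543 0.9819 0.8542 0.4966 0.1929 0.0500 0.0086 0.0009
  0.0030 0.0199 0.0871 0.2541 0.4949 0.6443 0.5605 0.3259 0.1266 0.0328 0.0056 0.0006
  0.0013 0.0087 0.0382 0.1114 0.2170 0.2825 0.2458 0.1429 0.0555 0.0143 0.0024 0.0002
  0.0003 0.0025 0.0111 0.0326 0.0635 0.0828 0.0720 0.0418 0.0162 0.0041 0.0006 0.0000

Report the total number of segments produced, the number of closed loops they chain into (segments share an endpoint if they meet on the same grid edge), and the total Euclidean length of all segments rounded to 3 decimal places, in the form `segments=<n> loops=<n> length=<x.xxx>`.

segments=14 loops=1 length=9.663

cell (0,4): code 0100 → (0.872,5.000)–(1.000,4.698)
cell (0,5): code 1000 → (1.000,5.538)–(0.872,5.000)
cell (1,3): code 0100 → (1.449,4.000)–(2.000,3.638)
cell (1,4): code 1110 → (1.000,4.698)–(1.449,4.000)
cell (1,5): code 1101 → (1.147,6.000)–(1.000,5.538)
cell (1,6): code 1000 → (2.000,6.651)–(1.147,6.000)
cell (2,3): code 0110 → (2.000,3.638)–(3.000,3.670)
cell (2,6): code 1001 → (3.000,6.619)–(2.000,6.651)
cell (3,3): code 0010 → (3.000,3.670)–(3.468,4.000)
cell (3,4): code 0111 → (3.468,4.000)–(4.000,4.924)
cell (3,5): code 1011 → (4.000,5.135)–(3.753,6.000)
cell (3,6): code 0001 → (3.753,6.000)–(3.000,6.619)
cell (4,4): code 0010 → (4.000,4.924)–(4.031,5.000)
cell (4,5): code 0001 → (4.031,5.000)–(4.000,5.135)
total: 14 segments, chained into 1 closed loop(s), length Σ = 9.662588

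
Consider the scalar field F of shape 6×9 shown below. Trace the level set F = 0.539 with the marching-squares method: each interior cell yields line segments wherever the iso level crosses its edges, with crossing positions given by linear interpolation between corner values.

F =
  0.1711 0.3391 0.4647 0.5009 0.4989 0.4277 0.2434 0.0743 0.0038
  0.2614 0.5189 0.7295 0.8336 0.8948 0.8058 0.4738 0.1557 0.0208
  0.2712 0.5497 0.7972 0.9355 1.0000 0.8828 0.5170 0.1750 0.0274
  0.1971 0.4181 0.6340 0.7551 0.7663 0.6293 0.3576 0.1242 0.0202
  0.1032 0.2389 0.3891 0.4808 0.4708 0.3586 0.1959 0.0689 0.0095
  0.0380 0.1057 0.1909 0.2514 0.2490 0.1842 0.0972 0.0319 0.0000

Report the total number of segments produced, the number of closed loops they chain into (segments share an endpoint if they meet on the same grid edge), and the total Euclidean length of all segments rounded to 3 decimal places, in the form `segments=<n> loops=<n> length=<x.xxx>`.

segments=16 loops=1 length=13.837

cell (0,1): code 0100 → (0.281,2.000)–(1.000,1.095)
cell (0,2): code 1100 → (0.115,3.000)–(0.281,2.000)
cell (0,3): code 1100 → (0.101,4.000)–(0.115,3.000)
cell (0,4): code 1100 → (0.294,5.000)–(0.101,4.000)
cell (0,5): code 1000 → (1.000,5.804)–(0.294,5.000)
cell (1,0): code 0100 → (1.653,1.000)–(2.000,0.962)
cell (1,1): code 1110 → (1.000,1.095)–(1.653,1.000)
cell (1,5): code 1001 → (2.000,5.940)–(1.000,5.804)
cell (2,0): code 0010 → (2.000,0.962)–(2.081,1.000)
cell (2,1): code 0111 → (2.081,1.000)–(3.000,1.560)
cell (2,5): code 1001 → (3.000,5.332)–(2.000,5.940)
cell (3,1): code 0010 → (3.000,1.560)–(3.388,2.000)
cell (3,2): code 0011 → (3.388,2.000)–(3.788,3.000)
cell (3,3): code 0011 → (3.788,3.000)–(3.769,4.000)
cell (3,4): code 0011 → (3.769,4.000)–(3.334,5.000)
cell (3,5): code 0001 → (3.334,5.000)–(3.000,5.332)
total: 16 segments, chained into 1 closed loop(s), length Σ = 13.837079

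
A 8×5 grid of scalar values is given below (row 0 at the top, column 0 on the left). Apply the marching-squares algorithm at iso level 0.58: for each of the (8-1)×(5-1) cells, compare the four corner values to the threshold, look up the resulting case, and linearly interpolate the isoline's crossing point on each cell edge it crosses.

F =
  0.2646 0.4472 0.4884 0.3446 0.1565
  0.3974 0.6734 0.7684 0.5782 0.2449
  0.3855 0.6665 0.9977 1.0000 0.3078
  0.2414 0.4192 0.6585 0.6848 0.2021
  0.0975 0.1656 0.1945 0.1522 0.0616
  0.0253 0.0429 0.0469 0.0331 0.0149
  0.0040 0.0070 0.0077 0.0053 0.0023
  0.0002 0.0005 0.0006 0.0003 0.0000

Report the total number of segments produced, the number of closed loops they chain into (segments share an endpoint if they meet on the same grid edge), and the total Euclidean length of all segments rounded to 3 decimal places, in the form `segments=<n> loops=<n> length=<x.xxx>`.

segments=12 loops=1 length=9.078

cell (0,0): code 0100 → (0.587,1.000)–(1.000,0.662)
cell (0,1): code 1100 → (0.327,2.000)–(0.587,1.000)
cell (0,2): code 1000 → (1.000,2.991)–(0.327,2.000)
cell (1,0): code 0110 → (1.000,0.662)–(2.000,0.692)
cell (1,2): code 1101 → (1.004,3.000)–(1.000,2.991)
cell (1,3): code 1000 → (2.000,3.607)–(1.004,3.000)
cell (2,0): code 0010 → (2.000,0.692)–(2.350,1.000)
cell (2,1): code 0111 → (2.350,1.000)–(3.000,1.672)
cell (2,3): code 1001 → (3.000,3.217)–(2.000,3.607)
cell (3,1): code 0010 → (3.000,1.672)–(3.169,2.000)
cell (3,2): code 0011 → (3.169,2.000)–(3.197,3.000)
cell (3,3): code 0001 → (3.197,3.000)–(3.000,3.217)
total: 12 segments, chained into 1 closed loop(s), length Σ = 9.078156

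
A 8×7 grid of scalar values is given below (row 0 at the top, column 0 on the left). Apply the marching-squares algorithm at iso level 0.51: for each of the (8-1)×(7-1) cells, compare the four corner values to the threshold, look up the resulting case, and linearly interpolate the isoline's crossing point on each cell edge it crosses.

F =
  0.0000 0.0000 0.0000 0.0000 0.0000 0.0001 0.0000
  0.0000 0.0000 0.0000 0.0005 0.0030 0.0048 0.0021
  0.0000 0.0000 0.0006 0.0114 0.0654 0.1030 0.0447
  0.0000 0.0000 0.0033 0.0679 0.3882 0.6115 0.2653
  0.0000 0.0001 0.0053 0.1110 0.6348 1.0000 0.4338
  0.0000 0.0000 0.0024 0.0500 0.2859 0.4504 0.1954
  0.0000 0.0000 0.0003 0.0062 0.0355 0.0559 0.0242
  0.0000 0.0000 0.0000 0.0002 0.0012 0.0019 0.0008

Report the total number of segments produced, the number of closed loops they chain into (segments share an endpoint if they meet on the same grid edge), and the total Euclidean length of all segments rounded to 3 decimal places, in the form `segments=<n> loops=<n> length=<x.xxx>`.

cell (2,4): code 0100 → (2.800,5.000)–(3.000,4.545)
cell (2,5): code 1000 → (3.000,5.293)–(2.800,5.000)
cell (3,3): code 0100 → (3.494,4.000)–(4.000,3.762)
cell (3,4): code 1110 → (3.000,4.545)–(3.494,4.000)
cell (3,5): code 1001 → (4.000,5.865)–(3.000,5.293)
cell (4,3): code 0010 → (4.000,3.762)–(4.358,4.000)
cell (4,4): code 0011 → (4.358,4.000)–(4.892,5.000)
cell (4,5): code 0001 → (4.892,5.000)–(4.000,5.865)
total: 8 segments, chained into 1 closed loop(s), length Σ = 6.104360

segments=8 loops=1 length=6.104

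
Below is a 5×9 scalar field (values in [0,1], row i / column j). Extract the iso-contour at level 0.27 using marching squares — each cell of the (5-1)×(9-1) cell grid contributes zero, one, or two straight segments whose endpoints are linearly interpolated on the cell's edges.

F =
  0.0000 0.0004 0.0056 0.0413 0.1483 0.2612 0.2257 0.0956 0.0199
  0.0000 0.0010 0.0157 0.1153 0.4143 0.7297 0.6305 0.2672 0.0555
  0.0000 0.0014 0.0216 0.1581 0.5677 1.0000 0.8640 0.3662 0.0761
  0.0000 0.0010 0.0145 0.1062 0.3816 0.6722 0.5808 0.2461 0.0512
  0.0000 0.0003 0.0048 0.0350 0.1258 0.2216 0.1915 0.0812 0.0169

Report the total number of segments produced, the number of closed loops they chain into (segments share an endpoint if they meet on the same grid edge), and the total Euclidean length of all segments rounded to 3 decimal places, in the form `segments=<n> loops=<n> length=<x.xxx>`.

segments=14 loops=1 length=12.293

cell (0,3): code 0100 → (0.458,4.000)–(1.000,3.517)
cell (0,4): code 1100 → (0.019,5.000)–(0.458,4.000)
cell (0,5): code 1100 → (0.109,6.000)–(0.019,5.000)
cell (0,6): code 1000 → (1.000,6.992)–(0.109,6.000)
cell (1,3): code 0110 → (1.000,3.517)–(2.000,3.273)
cell (1,6): code 1101 → (1.028,7.000)–(1.000,6.992)
cell (1,7): code 1000 → (2.000,7.332)–(1.028,7.000)
cell (2,3): code 0110 → (2.000,3.273)–(3.000,3.595)
cell (2,6): code 1011 → (3.000,6.929)–(2.801,7.000)
cell (2,7): code 0001 → (2.801,7.000)–(2.000,7.332)
cell (3,3): code 0010 → (3.000,3.595)–(3.436,4.000)
cell (3,4): code 0011 → (3.436,4.000)–(3.893,5.000)
cell (3,5): code 0011 → (3.893,5.000)–(3.798,6.000)
cell (3,6): code 0001 → (3.798,6.000)–(3.000,6.929)
total: 14 segments, chained into 1 closed loop(s), length Σ = 12.293410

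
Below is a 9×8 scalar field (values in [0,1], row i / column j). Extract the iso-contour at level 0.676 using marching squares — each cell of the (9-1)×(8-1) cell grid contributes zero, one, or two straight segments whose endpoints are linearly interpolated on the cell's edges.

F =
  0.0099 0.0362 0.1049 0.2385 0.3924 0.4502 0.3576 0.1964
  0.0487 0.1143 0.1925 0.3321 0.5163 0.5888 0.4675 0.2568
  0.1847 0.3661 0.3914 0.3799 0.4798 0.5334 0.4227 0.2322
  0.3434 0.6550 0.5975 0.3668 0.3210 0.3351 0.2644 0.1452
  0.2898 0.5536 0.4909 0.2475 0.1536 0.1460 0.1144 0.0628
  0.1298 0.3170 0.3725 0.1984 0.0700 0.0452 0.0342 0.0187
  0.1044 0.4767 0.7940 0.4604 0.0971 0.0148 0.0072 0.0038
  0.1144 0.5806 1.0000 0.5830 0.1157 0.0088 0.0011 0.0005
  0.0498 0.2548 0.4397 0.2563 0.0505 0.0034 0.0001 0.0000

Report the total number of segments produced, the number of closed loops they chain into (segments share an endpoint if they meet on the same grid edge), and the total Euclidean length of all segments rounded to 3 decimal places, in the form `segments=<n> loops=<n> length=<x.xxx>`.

cell (5,1): code 0100 → (5.720,2.000)–(6.000,1.628)
cell (5,2): code 1000 → (6.000,2.354)–(5.720,2.000)
cell (6,1): code 0110 → (6.000,1.628)–(7.000,1.227)
cell (6,2): code 1001 → (7.000,2.777)–(6.000,2.354)
cell (7,1): code 0010 → (7.000,1.227)–(7.578,2.000)
cell (7,2): code 0001 → (7.578,2.000)–(7.000,2.777)
total: 6 segments, chained into 1 closed loop(s), length Σ = 5.013269

segments=6 loops=1 length=5.013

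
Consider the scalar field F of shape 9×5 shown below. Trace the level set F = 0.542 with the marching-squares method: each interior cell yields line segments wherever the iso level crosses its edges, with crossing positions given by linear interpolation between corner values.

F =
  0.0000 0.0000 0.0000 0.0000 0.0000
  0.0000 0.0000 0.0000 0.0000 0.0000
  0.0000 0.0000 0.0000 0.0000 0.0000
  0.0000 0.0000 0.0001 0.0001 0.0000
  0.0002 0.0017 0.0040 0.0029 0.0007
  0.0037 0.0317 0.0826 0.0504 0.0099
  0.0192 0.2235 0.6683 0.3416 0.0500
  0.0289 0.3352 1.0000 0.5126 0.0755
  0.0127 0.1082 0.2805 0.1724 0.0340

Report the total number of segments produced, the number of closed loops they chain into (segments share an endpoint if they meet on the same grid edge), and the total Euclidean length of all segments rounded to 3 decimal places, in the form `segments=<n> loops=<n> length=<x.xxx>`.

cell (5,1): code 0100 → (5.784,2.000)–(6.000,1.716)
cell (5,2): code 1000 → (6.000,2.387)–(5.784,2.000)
cell (6,1): code 0110 → (6.000,1.716)–(7.000,1.311)
cell (6,2): code 1001 → (7.000,2.940)–(6.000,2.387)
cell (7,1): code 0010 → (7.000,1.311)–(7.637,2.000)
cell (7,2): code 0001 → (7.637,2.000)–(7.000,2.940)
total: 6 segments, chained into 1 closed loop(s), length Σ = 5.093848

segments=6 loops=1 length=5.094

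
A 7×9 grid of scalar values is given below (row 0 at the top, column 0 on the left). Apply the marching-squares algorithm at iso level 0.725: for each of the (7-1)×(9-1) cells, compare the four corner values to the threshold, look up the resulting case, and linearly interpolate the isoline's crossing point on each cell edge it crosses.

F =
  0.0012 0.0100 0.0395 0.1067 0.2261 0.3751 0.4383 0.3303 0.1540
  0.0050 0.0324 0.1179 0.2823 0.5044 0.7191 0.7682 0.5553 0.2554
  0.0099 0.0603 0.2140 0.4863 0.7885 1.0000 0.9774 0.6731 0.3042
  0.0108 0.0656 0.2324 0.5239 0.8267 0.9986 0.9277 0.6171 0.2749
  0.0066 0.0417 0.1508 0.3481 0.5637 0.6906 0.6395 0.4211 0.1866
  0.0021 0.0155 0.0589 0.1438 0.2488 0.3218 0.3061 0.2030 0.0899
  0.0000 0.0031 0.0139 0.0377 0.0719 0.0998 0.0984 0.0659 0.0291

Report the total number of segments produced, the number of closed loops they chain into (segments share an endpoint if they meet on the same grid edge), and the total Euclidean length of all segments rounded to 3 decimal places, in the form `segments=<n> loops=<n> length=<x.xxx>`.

cell (0,5): code 0100 → (0.869,6.000)–(1.000,5.120)
cell (0,6): code 1000 → (1.000,6.203)–(0.869,6.000)
cell (1,3): code 0100 → (1.776,4.000)–(2.000,3.790)
cell (1,4): code 1100 → (1.021,5.000)–(1.776,4.000)
cell (1,5): code 1110 → (1.000,5.120)–(1.021,5.000)
cell (1,6): code 1001 → (2.000,6.829)–(1.000,6.203)
cell (2,3): code 0110 → (2.000,3.790)–(3.000,3.664)
cell (2,6): code 1001 → (3.000,6.653)–(2.000,6.829)
cell (3,3): code 0010 → (3.000,3.664)–(3.387,4.000)
cell (3,4): code 0011 → (3.387,4.000)–(3.888,5.000)
cell (3,5): code 0011 → (3.888,5.000)–(3.703,6.000)
cell (3,6): code 0001 → (3.703,6.000)–(3.000,6.653)
total: 12 segments, chained into 1 closed loop(s), length Σ = 9.623909

segments=12 loops=1 length=9.624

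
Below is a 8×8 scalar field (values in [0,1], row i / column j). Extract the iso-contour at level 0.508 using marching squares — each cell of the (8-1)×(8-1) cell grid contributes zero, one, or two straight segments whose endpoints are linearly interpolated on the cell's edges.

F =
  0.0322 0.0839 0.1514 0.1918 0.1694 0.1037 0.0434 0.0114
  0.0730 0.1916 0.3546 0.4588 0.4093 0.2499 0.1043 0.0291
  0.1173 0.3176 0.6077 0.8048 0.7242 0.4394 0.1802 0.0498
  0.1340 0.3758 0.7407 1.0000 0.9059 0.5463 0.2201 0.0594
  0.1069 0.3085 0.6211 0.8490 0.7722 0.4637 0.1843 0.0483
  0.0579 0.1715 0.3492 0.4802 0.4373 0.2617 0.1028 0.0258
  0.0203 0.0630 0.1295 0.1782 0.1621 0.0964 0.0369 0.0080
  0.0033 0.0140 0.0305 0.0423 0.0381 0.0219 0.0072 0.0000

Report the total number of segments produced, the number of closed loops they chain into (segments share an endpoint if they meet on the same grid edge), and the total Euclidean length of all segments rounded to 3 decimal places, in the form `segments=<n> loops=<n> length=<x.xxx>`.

segments=14 loops=1 length=11.686

cell (1,1): code 0100 → (1.606,2.000)–(2.000,1.656)
cell (1,2): code 1100 → (1.142,3.000)–(1.606,2.000)
cell (1,3): code 1100 → (1.313,4.000)–(1.142,3.000)
cell (1,4): code 1000 → (2.000,4.759)–(1.313,4.000)
cell (2,1): code 0110 → (2.000,1.656)–(3.000,1.362)
cell (2,4): code 1101 → (2.642,5.000)–(2.000,4.759)
cell (2,5): code 1000 → (3.000,5.117)–(2.642,5.000)
cell (3,1): code 0110 → (3.000,1.362)–(4.000,1.638)
cell (3,4): code 1011 → (4.000,4.856)–(3.464,5.000)
cell (3,5): code 0001 → (3.464,5.000)–(3.000,5.117)
cell (4,1): code 0010 → (4.000,1.638)–(4.416,2.000)
cell (4,2): code 0011 → (4.416,2.000)–(4.925,3.000)
cell (4,3): code 0011 → (4.925,3.000)–(4.789,4.000)
cell (4,4): code 0001 → (4.789,4.000)–(4.000,4.856)
total: 14 segments, chained into 1 closed loop(s), length Σ = 11.685686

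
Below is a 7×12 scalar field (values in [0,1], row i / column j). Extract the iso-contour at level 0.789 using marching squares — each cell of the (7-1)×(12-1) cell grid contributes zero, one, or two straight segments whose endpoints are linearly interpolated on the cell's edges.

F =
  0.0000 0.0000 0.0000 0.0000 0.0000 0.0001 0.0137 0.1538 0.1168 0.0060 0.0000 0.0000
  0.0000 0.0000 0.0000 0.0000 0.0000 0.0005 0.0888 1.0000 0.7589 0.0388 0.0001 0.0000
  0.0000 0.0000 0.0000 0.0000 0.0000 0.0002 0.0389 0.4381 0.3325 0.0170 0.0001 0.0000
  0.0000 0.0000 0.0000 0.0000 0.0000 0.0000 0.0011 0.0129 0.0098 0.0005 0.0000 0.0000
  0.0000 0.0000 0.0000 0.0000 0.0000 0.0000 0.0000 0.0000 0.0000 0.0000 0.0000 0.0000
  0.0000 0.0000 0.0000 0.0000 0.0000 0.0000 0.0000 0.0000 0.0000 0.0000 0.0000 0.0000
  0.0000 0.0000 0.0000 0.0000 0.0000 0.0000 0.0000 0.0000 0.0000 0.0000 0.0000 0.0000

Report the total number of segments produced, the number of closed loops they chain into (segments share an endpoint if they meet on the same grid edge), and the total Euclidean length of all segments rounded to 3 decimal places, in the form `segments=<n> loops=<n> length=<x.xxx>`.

segments=4 loops=1 length=2.644

cell (0,6): code 0100 → (0.751,7.000)–(1.000,6.768)
cell (0,7): code 1000 → (1.000,7.875)–(0.751,7.000)
cell (1,6): code 0010 → (1.000,6.768)–(1.376,7.000)
cell (1,7): code 0001 → (1.376,7.000)–(1.000,7.875)
total: 4 segments, chained into 1 closed loop(s), length Σ = 2.643760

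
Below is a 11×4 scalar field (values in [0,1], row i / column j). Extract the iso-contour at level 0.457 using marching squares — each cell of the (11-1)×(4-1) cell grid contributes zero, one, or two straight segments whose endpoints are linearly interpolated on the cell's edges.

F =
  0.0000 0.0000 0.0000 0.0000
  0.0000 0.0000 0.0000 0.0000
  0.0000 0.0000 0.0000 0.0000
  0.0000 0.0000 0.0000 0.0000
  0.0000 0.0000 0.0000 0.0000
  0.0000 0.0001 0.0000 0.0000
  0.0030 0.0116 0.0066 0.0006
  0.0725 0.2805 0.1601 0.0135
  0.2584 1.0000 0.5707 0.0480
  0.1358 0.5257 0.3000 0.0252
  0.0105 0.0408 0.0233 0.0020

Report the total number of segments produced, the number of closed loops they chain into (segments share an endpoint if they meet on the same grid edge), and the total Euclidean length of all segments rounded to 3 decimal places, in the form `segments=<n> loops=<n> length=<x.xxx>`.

cell (7,0): code 0100 → (7.245,1.000)–(8.000,0.268)
cell (7,1): code 1100 → (7.723,2.000)–(7.245,1.000)
cell (7,2): code 1000 → (8.000,2.218)–(7.723,2.000)
cell (8,0): code 0110 → (8.000,0.268)–(9.000,0.824)
cell (8,1): code 1011 → (9.000,1.304)–(8.420,2.000)
cell (8,2): code 0001 → (8.420,2.000)–(8.000,2.218)
cell (9,0): code 0010 → (9.000,0.824)–(9.142,1.000)
cell (9,1): code 0001 → (9.142,1.000)–(9.000,1.304)
total: 8 segments, chained into 1 closed loop(s), length Σ = 5.596617

segments=8 loops=1 length=5.597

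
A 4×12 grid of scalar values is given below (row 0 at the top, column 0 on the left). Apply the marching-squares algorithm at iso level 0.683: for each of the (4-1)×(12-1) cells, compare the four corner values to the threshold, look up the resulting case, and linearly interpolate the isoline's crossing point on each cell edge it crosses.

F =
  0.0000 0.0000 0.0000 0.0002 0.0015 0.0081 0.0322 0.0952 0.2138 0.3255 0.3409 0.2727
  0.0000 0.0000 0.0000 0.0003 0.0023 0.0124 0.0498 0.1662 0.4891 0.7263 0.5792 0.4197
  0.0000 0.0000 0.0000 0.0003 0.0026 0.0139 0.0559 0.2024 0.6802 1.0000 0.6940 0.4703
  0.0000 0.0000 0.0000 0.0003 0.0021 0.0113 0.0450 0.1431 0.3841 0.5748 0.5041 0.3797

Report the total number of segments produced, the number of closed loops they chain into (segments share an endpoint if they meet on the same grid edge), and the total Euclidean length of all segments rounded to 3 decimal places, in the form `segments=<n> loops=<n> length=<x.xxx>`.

segments=8 loops=1 length=5.596

cell (0,8): code 0100 → (0.892,9.000)–(1.000,8.817)
cell (0,9): code 1000 → (1.000,9.294)–(0.892,9.000)
cell (1,8): code 0110 → (1.000,8.817)–(2.000,8.009)
cell (1,9): code 1101 → (1.904,10.000)–(1.000,9.294)
cell (1,10): code 1000 → (2.000,10.049)–(1.904,10.000)
cell (2,8): code 0010 → (2.000,8.009)–(2.746,9.000)
cell (2,9): code 0011 → (2.746,9.000)–(2.058,10.000)
cell (2,10): code 0001 → (2.058,10.000)–(2.000,10.049)
total: 8 segments, chained into 1 closed loop(s), length Σ = 5.596282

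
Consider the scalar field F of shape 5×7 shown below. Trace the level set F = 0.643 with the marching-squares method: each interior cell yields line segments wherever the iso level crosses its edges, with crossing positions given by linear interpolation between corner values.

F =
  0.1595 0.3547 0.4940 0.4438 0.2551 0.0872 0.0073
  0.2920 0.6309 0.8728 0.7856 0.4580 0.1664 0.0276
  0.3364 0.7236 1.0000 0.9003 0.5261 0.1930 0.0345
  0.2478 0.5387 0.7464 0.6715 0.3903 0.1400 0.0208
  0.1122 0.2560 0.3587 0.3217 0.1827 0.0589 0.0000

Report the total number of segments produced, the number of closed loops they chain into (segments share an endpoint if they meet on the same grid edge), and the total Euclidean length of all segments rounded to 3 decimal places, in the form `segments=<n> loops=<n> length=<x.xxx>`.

cell (0,1): code 0100 → (0.393,2.000)–(1.000,1.050)
cell (0,2): code 1100 → (0.583,3.000)–(0.393,2.000)
cell (0,3): code 1000 → (1.000,3.435)–(0.583,3.000)
cell (1,0): code 0100 → (1.131,1.000)–(2.000,0.792)
cell (1,1): code 1110 → (1.000,1.050)–(1.131,1.000)
cell (1,3): code 1001 → (2.000,3.688)–(1.000,3.435)
cell (2,0): code 0010 → (2.000,0.792)–(2.436,1.000)
cell (2,1): code 0111 → (2.436,1.000)–(3.000,1.502)
cell (2,3): code 1001 → (3.000,3.101)–(2.000,3.688)
cell (3,1): code 0010 → (3.000,1.502)–(3.267,2.000)
cell (3,2): code 0011 → (3.267,2.000)–(3.081,3.000)
cell (3,3): code 0001 → (3.081,3.000)–(3.000,3.101)
total: 12 segments, chained into 1 closed loop(s), length Σ = 8.922337

segments=12 loops=1 length=8.922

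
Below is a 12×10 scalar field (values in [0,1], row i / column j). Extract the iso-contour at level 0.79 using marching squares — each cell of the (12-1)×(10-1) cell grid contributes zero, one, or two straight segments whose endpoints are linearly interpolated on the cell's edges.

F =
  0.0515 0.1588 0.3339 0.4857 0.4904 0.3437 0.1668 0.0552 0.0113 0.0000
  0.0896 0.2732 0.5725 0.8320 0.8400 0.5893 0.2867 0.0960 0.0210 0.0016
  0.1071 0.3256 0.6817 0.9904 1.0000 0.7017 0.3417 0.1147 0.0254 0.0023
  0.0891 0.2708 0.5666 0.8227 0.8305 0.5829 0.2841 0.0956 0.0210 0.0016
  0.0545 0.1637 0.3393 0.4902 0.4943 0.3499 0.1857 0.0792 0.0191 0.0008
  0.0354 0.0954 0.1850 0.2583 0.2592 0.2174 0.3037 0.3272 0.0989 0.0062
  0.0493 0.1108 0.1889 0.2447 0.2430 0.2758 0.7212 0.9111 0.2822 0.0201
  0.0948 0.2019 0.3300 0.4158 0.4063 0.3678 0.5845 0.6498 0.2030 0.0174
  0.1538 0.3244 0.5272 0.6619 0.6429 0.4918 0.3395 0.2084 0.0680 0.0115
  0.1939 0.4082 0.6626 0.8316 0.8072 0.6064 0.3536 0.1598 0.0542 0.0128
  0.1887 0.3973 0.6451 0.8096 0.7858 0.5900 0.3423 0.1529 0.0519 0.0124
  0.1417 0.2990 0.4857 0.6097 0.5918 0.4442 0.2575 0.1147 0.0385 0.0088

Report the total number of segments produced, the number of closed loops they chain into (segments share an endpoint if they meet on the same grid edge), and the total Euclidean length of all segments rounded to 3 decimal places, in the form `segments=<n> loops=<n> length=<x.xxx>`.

segments=22 loops=3 length=14.110

cell (0,2): code 0100 → (0.879,3.000)–(1.000,2.838)
cell (0,3): code 1100 → (0.857,4.000)–(0.879,3.000)
cell (0,4): code 1000 → (1.000,4.199)–(0.857,4.000)
cell (1,2): code 0110 → (1.000,2.838)–(2.000,2.351)
cell (1,4): code 1001 → (2.000,4.704)–(1.000,4.199)
cell (2,2): code 0110 → (2.000,2.351)–(3.000,2.872)
cell (2,4): code 1001 → (3.000,4.164)–(2.000,4.704)
cell (3,2): code 0010 → (3.000,2.872)–(3.098,3.000)
cell (3,3): code 0011 → (3.098,3.000)–(3.120,4.000)
cell (3,4): code 0001 → (3.120,4.000)–(3.000,4.164)
cell (5,6): code 0100 → (5.793,7.000)–(6.000,6.362)
cell (5,7): code 1000 → (6.000,7.193)–(5.793,7.000)
cell (6,6): code 0010 → (6.000,6.362)–(6.463,7.000)
cell (6,7): code 0001 → (6.463,7.000)–(6.000,7.193)
cell (8,2): code 0100 → (8.755,3.000)–(9.000,2.754)
cell (8,3): code 1100 → (8.895,4.000)–(8.755,3.000)
cell (8,4): code 1000 → (9.000,4.086)–(8.895,4.000)
cell (9,2): code 0110 → (9.000,2.754)–(10.000,2.881)
cell (9,3): code 1011 → (10.000,3.824)–(9.804,4.000)
cell (9,4): code 0001 → (9.804,4.000)–(9.000,4.086)
cell (10,2): code 0010 → (10.000,2.881)–(10.098,3.000)
cell (10,3): code 0001 → (10.098,3.000)–(10.000,3.824)
total: 22 segments, chained into 3 closed loop(s), length Σ = 14.109612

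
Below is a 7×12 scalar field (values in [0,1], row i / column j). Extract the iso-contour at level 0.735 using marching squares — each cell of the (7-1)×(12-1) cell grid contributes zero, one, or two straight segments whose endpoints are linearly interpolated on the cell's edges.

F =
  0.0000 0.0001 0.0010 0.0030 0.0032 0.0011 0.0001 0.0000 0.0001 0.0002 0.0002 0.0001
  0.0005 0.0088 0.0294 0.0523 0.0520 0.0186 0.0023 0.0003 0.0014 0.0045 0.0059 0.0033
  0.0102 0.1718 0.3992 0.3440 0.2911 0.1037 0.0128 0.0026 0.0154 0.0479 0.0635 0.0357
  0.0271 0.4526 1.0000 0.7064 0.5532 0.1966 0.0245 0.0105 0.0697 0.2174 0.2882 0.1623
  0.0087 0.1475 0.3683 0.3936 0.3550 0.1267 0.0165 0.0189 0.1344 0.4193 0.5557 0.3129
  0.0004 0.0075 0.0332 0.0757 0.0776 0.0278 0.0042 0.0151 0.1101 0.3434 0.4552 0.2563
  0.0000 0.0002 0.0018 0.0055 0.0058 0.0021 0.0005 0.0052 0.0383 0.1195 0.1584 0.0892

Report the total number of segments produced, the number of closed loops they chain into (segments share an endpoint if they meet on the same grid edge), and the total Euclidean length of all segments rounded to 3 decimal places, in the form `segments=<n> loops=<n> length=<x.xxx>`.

segments=4 loops=1 length=3.295

cell (2,1): code 0100 → (2.559,2.000)–(3.000,1.516)
cell (2,2): code 1000 → (3.000,2.903)–(2.559,2.000)
cell (3,1): code 0010 → (3.000,1.516)–(3.420,2.000)
cell (3,2): code 0001 → (3.420,2.000)–(3.000,2.903)
total: 4 segments, chained into 1 closed loop(s), length Σ = 3.295402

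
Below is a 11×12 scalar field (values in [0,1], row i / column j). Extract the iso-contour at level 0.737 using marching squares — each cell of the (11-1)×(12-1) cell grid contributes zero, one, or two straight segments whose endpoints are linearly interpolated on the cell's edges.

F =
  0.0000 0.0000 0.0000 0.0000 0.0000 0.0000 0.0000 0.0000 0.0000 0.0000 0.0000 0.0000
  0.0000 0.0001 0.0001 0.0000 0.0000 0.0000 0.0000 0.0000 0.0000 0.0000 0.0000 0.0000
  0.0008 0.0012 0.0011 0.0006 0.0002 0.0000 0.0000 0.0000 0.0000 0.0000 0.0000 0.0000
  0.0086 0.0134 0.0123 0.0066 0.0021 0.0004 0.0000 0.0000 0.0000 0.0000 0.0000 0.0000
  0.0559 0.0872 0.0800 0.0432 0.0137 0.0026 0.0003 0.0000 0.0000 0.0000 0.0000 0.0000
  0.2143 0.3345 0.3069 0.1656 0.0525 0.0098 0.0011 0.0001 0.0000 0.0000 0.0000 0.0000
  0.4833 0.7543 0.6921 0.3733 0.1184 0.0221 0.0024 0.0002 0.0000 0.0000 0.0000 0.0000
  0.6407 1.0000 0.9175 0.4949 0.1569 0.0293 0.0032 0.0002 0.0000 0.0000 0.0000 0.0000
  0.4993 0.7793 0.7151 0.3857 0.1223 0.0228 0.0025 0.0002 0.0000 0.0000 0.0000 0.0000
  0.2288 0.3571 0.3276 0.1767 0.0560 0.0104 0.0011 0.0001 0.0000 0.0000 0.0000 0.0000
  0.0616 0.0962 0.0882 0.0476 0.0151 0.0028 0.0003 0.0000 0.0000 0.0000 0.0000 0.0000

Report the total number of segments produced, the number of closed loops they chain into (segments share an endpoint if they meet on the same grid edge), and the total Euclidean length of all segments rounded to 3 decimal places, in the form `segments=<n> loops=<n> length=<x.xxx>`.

segments=10 loops=1 length=6.567

cell (5,0): code 0100 → (5.959,1.000)–(6.000,0.936)
cell (5,1): code 1000 → (6.000,1.278)–(5.959,1.000)
cell (6,0): code 0110 → (6.000,0.936)–(7.000,0.268)
cell (6,1): code 1101 → (6.199,2.000)–(6.000,1.278)
cell (6,2): code 1000 → (7.000,2.427)–(6.199,2.000)
cell (7,0): code 0110 → (7.000,0.268)–(8.000,0.849)
cell (7,1): code 1011 → (8.000,1.659)–(7.892,2.000)
cell (7,2): code 0001 → (7.892,2.000)–(7.000,2.427)
cell (8,0): code 0010 → (8.000,0.849)–(8.100,1.000)
cell (8,1): code 0001 → (8.100,1.000)–(8.000,1.659)
total: 10 segments, chained into 1 closed loop(s), length Σ = 6.567139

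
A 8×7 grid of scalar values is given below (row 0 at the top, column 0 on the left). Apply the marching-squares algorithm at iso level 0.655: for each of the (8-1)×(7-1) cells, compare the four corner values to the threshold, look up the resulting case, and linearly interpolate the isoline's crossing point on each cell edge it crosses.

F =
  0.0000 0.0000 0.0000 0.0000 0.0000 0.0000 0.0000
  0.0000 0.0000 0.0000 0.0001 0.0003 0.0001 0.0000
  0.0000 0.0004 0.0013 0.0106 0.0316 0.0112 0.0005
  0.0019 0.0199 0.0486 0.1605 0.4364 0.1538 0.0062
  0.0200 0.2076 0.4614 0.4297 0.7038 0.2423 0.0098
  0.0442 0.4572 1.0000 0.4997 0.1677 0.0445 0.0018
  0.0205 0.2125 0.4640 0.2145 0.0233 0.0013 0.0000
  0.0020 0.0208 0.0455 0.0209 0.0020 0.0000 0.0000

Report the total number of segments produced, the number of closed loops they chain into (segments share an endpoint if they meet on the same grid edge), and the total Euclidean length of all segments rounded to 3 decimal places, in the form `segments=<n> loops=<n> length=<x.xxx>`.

cell (3,3): code 0100 → (3.818,4.000)–(4.000,3.822)
cell (3,4): code 1000 → (4.000,4.106)–(3.818,4.000)
cell (4,1): code 0100 → (4.359,2.000)–(5.000,1.364)
cell (4,2): code 1000 → (5.000,2.690)–(4.359,2.000)
cell (4,3): code 0010 → (4.000,3.822)–(4.091,4.000)
cell (4,4): code 0001 → (4.091,4.000)–(4.000,4.106)
cell (5,1): code 0010 → (5.000,1.364)–(5.644,2.000)
cell (5,2): code 0001 → (5.644,2.000)–(5.000,2.690)
total: 8 segments, chained into 2 closed loop(s), length Σ = 4.496812

segments=8 loops=2 length=4.497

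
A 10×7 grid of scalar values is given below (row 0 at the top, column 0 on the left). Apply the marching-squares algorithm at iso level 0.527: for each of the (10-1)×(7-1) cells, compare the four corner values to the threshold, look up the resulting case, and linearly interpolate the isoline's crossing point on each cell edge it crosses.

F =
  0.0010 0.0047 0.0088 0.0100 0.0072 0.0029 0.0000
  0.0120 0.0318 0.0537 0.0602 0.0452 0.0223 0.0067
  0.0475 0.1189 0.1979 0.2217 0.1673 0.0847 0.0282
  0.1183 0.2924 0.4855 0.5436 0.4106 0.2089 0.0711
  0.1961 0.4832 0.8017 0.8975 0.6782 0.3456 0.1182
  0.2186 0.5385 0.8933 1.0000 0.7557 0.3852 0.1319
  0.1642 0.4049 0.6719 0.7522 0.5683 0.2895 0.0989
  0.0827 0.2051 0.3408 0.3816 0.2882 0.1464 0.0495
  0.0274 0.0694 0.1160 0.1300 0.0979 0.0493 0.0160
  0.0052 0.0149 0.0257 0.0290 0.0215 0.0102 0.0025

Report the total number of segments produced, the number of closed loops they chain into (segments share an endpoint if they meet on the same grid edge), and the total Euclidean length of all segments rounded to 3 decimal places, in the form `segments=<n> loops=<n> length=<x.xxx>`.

cell (2,2): code 0100 → (2.948,3.000)–(3.000,2.714)
cell (2,3): code 1000 → (3.000,3.125)–(2.948,3.000)
cell (3,1): code 0100 → (3.131,2.000)–(4.000,1.138)
cell (3,2): code 1110 → (3.000,2.714)–(3.131,2.000)
cell (3,3): code 1101 → (3.435,4.000)–(3.000,3.125)
cell (3,4): code 1000 → (4.000,4.455)–(3.435,4.000)
cell (4,0): code 0100 → (4.792,1.000)–(5.000,0.964)
cell (4,1): code 1110 → (4.000,1.138)–(4.792,1.000)
cell (4,4): code 1001 → (5.000,4.617)–(4.000,4.455)
cell (5,0): code 0010 → (5.000,0.964)–(5.086,1.000)
cell (5,1): code 0111 → (5.086,1.000)–(6.000,1.457)
cell (5,4): code 1001 → (6.000,4.148)–(5.000,4.617)
cell (6,1): code 0010 → (6.000,1.457)–(6.438,2.000)
cell (6,2): code 0011 → (6.438,2.000)–(6.608,3.000)
cell (6,3): code 0011 → (6.608,3.000)–(6.147,4.000)
cell (6,4): code 0001 → (6.147,4.000)–(6.000,4.148)
total: 16 segments, chained into 1 closed loop(s), length Σ = 11.347550

segments=16 loops=1 length=11.348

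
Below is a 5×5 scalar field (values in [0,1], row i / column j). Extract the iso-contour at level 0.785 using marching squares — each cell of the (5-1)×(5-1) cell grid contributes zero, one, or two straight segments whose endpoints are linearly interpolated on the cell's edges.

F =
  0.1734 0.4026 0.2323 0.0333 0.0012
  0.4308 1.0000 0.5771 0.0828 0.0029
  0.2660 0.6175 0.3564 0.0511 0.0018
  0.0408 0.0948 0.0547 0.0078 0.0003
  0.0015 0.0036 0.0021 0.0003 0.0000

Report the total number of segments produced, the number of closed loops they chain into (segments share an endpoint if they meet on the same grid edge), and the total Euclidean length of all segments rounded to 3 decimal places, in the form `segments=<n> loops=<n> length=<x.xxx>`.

segments=4 loops=1 length=2.580

cell (0,0): code 0100 → (0.640,1.000)–(1.000,0.622)
cell (0,1): code 1000 → (1.000,1.508)–(0.640,1.000)
cell (1,0): code 0010 → (1.000,0.622)–(1.562,1.000)
cell (1,1): code 0001 → (1.562,1.000)–(1.000,1.508)
total: 4 segments, chained into 1 closed loop(s), length Σ = 2.579728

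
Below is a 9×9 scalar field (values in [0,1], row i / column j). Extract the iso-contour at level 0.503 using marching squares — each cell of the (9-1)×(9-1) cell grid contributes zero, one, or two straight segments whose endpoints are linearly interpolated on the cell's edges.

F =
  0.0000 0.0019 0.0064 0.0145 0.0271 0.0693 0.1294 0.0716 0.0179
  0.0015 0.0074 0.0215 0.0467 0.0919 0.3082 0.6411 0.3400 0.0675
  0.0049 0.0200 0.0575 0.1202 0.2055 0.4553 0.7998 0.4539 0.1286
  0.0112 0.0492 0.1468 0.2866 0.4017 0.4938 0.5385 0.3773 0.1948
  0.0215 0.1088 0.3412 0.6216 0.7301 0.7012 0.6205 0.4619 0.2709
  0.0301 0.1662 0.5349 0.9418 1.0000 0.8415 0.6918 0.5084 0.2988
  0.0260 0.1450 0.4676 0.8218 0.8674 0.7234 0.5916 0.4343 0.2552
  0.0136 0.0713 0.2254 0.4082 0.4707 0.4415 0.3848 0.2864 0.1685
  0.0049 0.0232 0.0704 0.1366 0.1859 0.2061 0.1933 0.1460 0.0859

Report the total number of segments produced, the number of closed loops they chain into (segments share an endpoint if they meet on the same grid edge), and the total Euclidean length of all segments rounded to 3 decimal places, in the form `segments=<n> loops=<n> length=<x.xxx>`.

segments=24 loops=1 length=18.701

cell (0,5): code 0100 → (0.730,6.000)–(1.000,5.585)
cell (0,6): code 1000 → (1.000,6.459)–(0.730,6.000)
cell (1,5): code 0110 → (1.000,5.585)–(2.000,5.138)
cell (1,6): code 1001 → (2.000,6.858)–(1.000,6.459)
cell (2,5): code 0110 → (2.000,5.138)–(3.000,5.206)
cell (2,6): code 1001 → (3.000,6.220)–(2.000,6.858)
cell (3,2): code 0100 → (3.646,3.000)–(4.000,2.577)
cell (3,3): code 1100 → (3.308,4.000)–(3.646,3.000)
cell (3,4): code 1100 → (3.044,5.000)–(3.308,4.000)
cell (3,5): code 1110 → (3.000,5.206)–(3.044,5.000)
cell (3,6): code 1001 → (4.000,6.741)–(3.000,6.220)
cell (4,1): code 0100 → (4.835,2.000)–(5.000,1.913)
cell (4,2): code 1110 → (4.000,2.577)–(4.835,2.000)
cell (4,6): code 1101 → (4.884,7.000)–(4.000,6.741)
cell (4,7): code 1000 → (5.000,7.026)–(4.884,7.000)
cell (5,1): code 0010 → (5.000,1.913)–(5.474,2.000)
cell (5,2): code 0111 → (5.474,2.000)–(6.000,2.100)
cell (5,6): code 1011 → (6.000,6.563)–(5.073,7.000)
cell (5,7): code 0001 → (5.073,7.000)–(5.000,7.026)
cell (6,2): code 0010 → (6.000,2.100)–(6.771,3.000)
cell (6,3): code 0011 → (6.771,3.000)–(6.919,4.000)
cell (6,4): code 0011 → (6.919,4.000)–(6.782,5.000)
cell (6,5): code 0011 → (6.782,5.000)–(6.428,6.000)
cell (6,6): code 0001 → (6.428,6.000)–(6.000,6.563)
total: 24 segments, chained into 1 closed loop(s), length Σ = 18.700858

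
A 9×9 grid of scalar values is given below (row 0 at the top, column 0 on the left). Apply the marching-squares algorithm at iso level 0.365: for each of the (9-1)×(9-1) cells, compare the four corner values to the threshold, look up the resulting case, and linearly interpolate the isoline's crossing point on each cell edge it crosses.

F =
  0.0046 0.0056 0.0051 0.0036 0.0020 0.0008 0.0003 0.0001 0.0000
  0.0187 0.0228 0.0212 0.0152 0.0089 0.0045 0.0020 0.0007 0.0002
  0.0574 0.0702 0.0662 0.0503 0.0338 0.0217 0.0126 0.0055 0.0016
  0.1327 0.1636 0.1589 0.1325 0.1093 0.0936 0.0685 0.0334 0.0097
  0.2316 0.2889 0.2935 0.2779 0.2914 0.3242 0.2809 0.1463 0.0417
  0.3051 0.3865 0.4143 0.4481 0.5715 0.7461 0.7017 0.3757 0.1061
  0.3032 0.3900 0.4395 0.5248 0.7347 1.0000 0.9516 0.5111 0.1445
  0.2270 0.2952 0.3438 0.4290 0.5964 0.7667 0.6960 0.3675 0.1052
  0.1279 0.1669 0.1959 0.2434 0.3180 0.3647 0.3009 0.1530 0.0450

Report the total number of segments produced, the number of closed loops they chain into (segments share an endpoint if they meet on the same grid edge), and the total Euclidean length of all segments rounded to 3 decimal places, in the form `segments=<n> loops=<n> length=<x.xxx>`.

cell (4,0): code 0100 → (4.780,1.000)–(5.000,0.736)
cell (4,1): code 1100 → (4.592,2.000)–(4.780,1.000)
cell (4,2): code 1100 → (4.512,3.000)–(4.592,2.000)
cell (4,3): code 1100 → (4.263,4.000)–(4.512,3.000)
cell (4,4): code 1100 → (4.097,5.000)–(4.263,4.000)
cell (4,5): code 1100 → (4.200,6.000)–(4.097,5.000)
cell (4,6): code 1100 → (4.953,7.000)–(4.200,6.000)
cell (4,7): code 1000 → (5.000,7.040)–(4.953,7.000)
cell (5,0): code 0110 → (5.000,0.736)–(6.000,0.712)
cell (5,7): code 1001 → (6.000,7.399)–(5.000,7.040)
cell (6,0): code 0010 → (6.000,0.712)–(6.264,1.000)
cell (6,1): code 0011 → (6.264,1.000)–(6.778,2.000)
cell (6,2): code 0111 → (6.778,2.000)–(7.000,2.249)
cell (6,7): code 1001 → (7.000,7.010)–(6.000,7.399)
cell (7,2): code 0010 → (7.000,2.249)–(7.345,3.000)
cell (7,3): code 0011 → (7.345,3.000)–(7.831,4.000)
cell (7,4): code 0011 → (7.831,4.000)–(7.999,5.000)
cell (7,5): code 0011 → (7.999,5.000)–(7.838,6.000)
cell (7,6): code 0011 → (7.838,6.000)–(7.012,7.000)
cell (7,7): code 0001 → (7.012,7.000)–(7.000,7.010)
total: 20 segments, chained into 1 closed loop(s), length Σ = 16.989258

segments=20 loops=1 length=16.989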